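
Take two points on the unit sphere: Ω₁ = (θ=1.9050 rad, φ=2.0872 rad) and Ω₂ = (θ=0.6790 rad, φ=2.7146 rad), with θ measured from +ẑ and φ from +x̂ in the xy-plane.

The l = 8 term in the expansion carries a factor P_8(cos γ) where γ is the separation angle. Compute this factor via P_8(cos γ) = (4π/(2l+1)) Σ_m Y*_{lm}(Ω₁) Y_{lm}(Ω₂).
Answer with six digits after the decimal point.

-0.098039

Summing Y*_{l m}(θ₁,φ₁)·Y_{l m}(θ₂,φ₂) over m ∈ [−8, 8]; prefactor 4π/(2·8+1) = 0.739198:
  term(m=-8) = 0.00123 + 0.00389j   from Y*(Ω₁)=-0.17947 - 0.27323j, Y(Ω₂)=-0.01201 - 0.00338j
  term(m=-7) = 0.00884 - 0.02664j   from Y*(Ω₁)=0.20694 - 0.40414j, Y(Ω₂)=0.06110 - 0.00940j
  term(m=-6) = -0.02490 + 0.01788j   from Y*(Ω₁)=0.16408 - 0.00709j, Y(Ω₂)=-0.15619 + 0.10225j
  term(m=-5) = -0.10461 - 0.00048j   from Y*(Ω₁)=-0.14764 - 0.23572j, Y(Ω₂)=0.20110 - 0.31781j
  term(m=-4) = 0.10869 + 0.07958j   from Y*(Ω₁)=0.13369 - 0.24776j, Y(Ω₂)=-0.06543 + 0.47401j
  term(m=-3) = 0.01269 + 0.03944j   from Y*(Ω₁)=-0.15793 + 0.00341j, Y(Ω₂)=-0.07495 - 0.25131j
  term(m=-2) = -0.02076 + 0.06349j   from Y*(Ω₁)=-0.15830 - 0.26530j, Y(Ω₂)=-0.14206 - 0.16302j
  term(m=-1) = -0.03164 + 0.02294j   from Y*(Ω₁)=-0.05041 + 0.08879j, Y(Ω₂)=0.34838 + 0.15851j
  term(m=+0) = -0.03174 + 0.00000j   from Y*(Ω₁)=-0.31298 + 0.00000j, Y(Ω₂)=0.10142 + 0.00000j
  term(m=+1) = -0.03164 - 0.02294j   from Y*(Ω₁)=0.05041 + 0.08879j, Y(Ω₂)=-0.34838 + 0.15851j
  term(m=+2) = -0.02076 - 0.06349j   from Y*(Ω₁)=-0.15830 + 0.26530j, Y(Ω₂)=-0.14206 + 0.16302j
  term(m=+3) = 0.01269 - 0.03944j   from Y*(Ω₁)=0.15793 + 0.00341j, Y(Ω₂)=0.07495 - 0.25131j
  term(m=+4) = 0.10869 - 0.07958j   from Y*(Ω₁)=0.13369 + 0.24776j, Y(Ω₂)=-0.06543 - 0.47401j
  term(m=+5) = -0.10461 + 0.00048j   from Y*(Ω₁)=0.14764 - 0.23572j, Y(Ω₂)=-0.20110 - 0.31781j
  term(m=+6) = -0.02490 - 0.01788j   from Y*(Ω₁)=0.16408 + 0.00709j, Y(Ω₂)=-0.15619 - 0.10225j
  term(m=+7) = 0.00884 + 0.02664j   from Y*(Ω₁)=-0.20694 - 0.40414j, Y(Ω₂)=-0.06110 - 0.00940j
  term(m=+8) = 0.00123 - 0.00389j   from Y*(Ω₁)=-0.17947 + 0.27323j, Y(Ω₂)=-0.01201 + 0.00338j
Accumulated sum -0.13263 + 0.00000j; after 4π/(2l+1) scaling, -0.09804 + 0.00000j ⇒ P_8 = -0.098039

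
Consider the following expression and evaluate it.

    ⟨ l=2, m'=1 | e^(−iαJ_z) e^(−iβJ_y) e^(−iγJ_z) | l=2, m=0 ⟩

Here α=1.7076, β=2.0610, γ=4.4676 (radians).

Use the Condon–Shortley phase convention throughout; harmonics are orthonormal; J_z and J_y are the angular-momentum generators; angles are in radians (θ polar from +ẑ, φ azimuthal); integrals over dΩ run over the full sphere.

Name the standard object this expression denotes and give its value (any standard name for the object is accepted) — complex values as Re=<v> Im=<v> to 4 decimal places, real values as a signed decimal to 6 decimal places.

This is a Wigner D-matrix element — the rotation-matrix element ⟨l m'| R(α,β,γ) |l m⟩ in the angular-momentum basis.
Split into d^2_{1,0}(β=2.0610) × two z-phases.
c=cos(2.061000/2)=0.514390, s=sin(2.061000/2)=0.857556; N=√[6·1·2·2]=4.898979
The bounds max(0,m−m')=0 and min(l+m,l−m')=1 give 2 terms
  k=0: (−1)^1·4.8990/(2)·0.5144^3·0.8576^1 = -0.285901
  k=1: (−1)^2·4.8990/(2)·0.5144^1·0.8576^3 = +0.794614
d^2_{1,0}(2.0610) = -0.285901 +0.794614 = +0.508713
Phases: e^{-i·(1)·1.7076}=-0.136377-0.990657i, e^{-i·(0)·4.4676}=+1.000000+0.000000i ⇒ D=-0.069377-0.503960i

Wigner D-matrix element, Re=-0.0694 Im=-0.5040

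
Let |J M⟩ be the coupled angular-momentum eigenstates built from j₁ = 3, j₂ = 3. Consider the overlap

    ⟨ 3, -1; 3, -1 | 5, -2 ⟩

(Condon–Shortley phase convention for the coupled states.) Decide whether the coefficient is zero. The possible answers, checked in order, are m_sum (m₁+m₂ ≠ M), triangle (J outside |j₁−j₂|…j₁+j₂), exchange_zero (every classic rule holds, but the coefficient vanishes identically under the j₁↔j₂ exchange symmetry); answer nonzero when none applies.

exchange_zero

m-sum: m₁+m₂ = -1+(-1) = -2, M = -2  ✓
triangle: |j₁−j₂| = 0 ≤ J = 5 ≤ j₁+j₂ = 6  ✓
exchange: j₁=j₂ and m₁=m₂, and (−1)^(j₁+j₂−J) = (−1)^1 = −1 forces ⟨j₁m₁;j₂m₂|JM⟩ = −⟨j₂m₂;j₁m₁|JM⟩ = −⟨j₁m₁;j₂m₂|JM⟩ ⇒ the coefficient vanishes identically
Racah sum check: Σ_k collapses to 0 ⇒ CG = 0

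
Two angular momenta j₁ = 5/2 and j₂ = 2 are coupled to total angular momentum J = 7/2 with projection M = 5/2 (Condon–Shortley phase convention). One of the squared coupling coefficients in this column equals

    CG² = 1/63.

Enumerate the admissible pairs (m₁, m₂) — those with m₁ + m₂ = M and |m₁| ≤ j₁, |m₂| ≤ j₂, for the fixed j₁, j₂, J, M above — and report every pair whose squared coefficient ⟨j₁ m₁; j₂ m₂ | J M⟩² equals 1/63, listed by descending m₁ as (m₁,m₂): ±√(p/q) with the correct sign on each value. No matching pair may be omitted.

Admissible pairs with m₁+m₂ = M = 5/2: (1/2,2), (3/2,1), (5/2,0)
  (m₁,m₂)=(5/2,0): CG² = 10/21, CG = +√(10/21)
  (m₁,m₂)=(3/2,1): CG² = 1/63, CG = +√(1/63)   ← matches the target
  (m₁,m₂)=(1/2,2): CG² = 32/63, CG = −√(32/63)
Pairs with CG² = 1/63: (3/2,1): +√(1/63)

(3/2,1): +√(1/63)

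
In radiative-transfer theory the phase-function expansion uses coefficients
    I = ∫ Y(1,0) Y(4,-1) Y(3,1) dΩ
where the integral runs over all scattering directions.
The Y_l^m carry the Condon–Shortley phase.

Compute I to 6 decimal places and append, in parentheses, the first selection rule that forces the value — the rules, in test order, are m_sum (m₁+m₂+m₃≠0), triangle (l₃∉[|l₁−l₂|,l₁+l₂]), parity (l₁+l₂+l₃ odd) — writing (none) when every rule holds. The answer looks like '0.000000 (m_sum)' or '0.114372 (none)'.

-0.238414 (none)

Checks pass: Σm=0; 8 even; l₃=3∈[3,5].
(2·1+1)(2·4+1)(2·3+1) = 189
Δ: 2! 0! 6! / 9! → 1/252
sum: t=1:−1/36 = -1/36
3j²(1 4 3; 0 0 0) = Δ·Π!·Σ² = 4/63  (sign +1)
sum: t=1:−1/48 = -1/48
3j²(1 4 3; 0 -1 1) = Δ·Π!·Σ² = 5/84  (sign -1)
combine: 4πI² = 189·4/63·5/84 = 5/7
take √, sign -1: I = -0.23841361
No selection rule forces the value: the integral is nonzero (none).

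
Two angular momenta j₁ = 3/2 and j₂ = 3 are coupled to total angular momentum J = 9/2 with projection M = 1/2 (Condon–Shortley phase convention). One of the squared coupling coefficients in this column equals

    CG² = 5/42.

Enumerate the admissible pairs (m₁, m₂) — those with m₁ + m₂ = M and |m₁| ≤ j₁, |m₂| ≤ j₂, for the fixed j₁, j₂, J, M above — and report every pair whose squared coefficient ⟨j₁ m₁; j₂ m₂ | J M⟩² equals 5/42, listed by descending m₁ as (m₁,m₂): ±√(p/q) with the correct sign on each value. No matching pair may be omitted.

(3/2,-1): +√(5/42)

Admissible pairs with m₁+m₂ = M = 1/2: (-3/2,2), (-1/2,1), (1/2,0), (3/2,-1)
  (m₁,m₂)=(3/2,-1): CG² = 5/42, CG = +√(5/42)   ← matches the target
  (m₁,m₂)=(1/2,0): CG² = 10/21, CG = +√(10/21)
  (m₁,m₂)=(-1/2,1): CG² = 5/14, CG = +√(5/14)
  (m₁,m₂)=(-3/2,2): CG² = 1/21, CG = +√(1/21)
Pairs with CG² = 5/42: (3/2,-1): +√(5/42)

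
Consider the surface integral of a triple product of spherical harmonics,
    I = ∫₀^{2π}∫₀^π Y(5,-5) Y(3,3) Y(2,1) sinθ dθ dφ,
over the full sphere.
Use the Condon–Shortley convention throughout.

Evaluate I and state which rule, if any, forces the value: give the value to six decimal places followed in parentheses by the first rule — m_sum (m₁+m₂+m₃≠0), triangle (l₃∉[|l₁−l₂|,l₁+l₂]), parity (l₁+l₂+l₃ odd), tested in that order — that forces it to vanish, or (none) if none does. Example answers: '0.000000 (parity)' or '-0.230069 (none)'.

0.000000 (m_sum)

-5 + 3 + 1 = -1 ≠ 0: azimuthal integral kills it; I = 0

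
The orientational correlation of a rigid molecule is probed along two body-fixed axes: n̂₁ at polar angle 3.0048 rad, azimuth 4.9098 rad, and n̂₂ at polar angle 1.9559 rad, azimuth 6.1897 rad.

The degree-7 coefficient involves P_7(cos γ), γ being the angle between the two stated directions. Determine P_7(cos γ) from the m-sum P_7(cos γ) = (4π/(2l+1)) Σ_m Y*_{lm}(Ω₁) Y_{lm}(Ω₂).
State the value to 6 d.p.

0.006387

Summing Y*_{l m}(θ₁,φ₁)·Y_{l m}(θ₂,φ₂) over m ∈ [−7, 7]; prefactor 4π/(2·7+1) = 0.837758:
  [-7]  conj(Y_{7,-7})(Ω₁) = -0.000000+0.000000i ; Y_{7,-7}(Ω₂) = +0.232956+0.178716i ; Δ = -0.000000-0.000000i
  [-6]  conj(Y_{7,-6})(Ω₁) = +0.000004+0.000011i ; Y_{7,-6}(Ω₂) = -0.377073-0.236885i ; Δ = +0.000001-0.000005i
  [-5]  conj(Y_{7,-5})(Ω₁) = +0.000170-0.000112i ; Y_{7,-5}(Ω₂) = +0.186885+0.094327i ; Δ = +0.000042-0.000005i
  [-4]  conj(Y_{7,-4})(Ω₁) = -0.001727-0.001742i ; Y_{7,-4}(Ω₂) = +0.220635+0.086578i ; Δ = -0.000230-0.000534i
  [-3]  conj(Y_{7,-3})(Ω₁) = -0.011896+0.017681i ; Y_{7,-3}(Ω₂) = -0.293298-0.084484i ; Δ = +0.004983-0.004181i
  [-2]  conj(Y_{7,-2})(Ω₁) = +0.119130+0.049642i ; Y_{7,-2}(Ω₂) = -0.115314-0.021815i ; Δ = -0.012654-0.008323i
  [-1]  conj(Y_{7,-1})(Ω₁) = +0.096074-0.480333i ; Y_{7,-1}(Ω₂) = +0.318199+0.029834i ; Δ = +0.044901-0.149975i
  [+0]  conj(Y_{7,0})(Ω₁) = -0.824336-0.000000i ; Y_{7,0}(Ω₂) = +0.080622+0.000000i ; Δ = -0.066460-0.000000i
  [+1]  conj(Y_{7,1})(Ω₁) = -0.096074-0.480333i ; Y_{7,1}(Ω₂) = -0.318199+0.029834i ; Δ = +0.044901+0.149975i
  [+2]  conj(Y_{7,2})(Ω₁) = +0.119130-0.049642i ; Y_{7,2}(Ω₂) = -0.115314+0.021815i ; Δ = -0.012654+0.008323i
  [+3]  conj(Y_{7,3})(Ω₁) = +0.011896+0.017681i ; Y_{7,3}(Ω₂) = +0.293298-0.084484i ; Δ = +0.004983+0.004181i
  [+4]  conj(Y_{7,4})(Ω₁) = -0.001727+0.001742i ; Y_{7,4}(Ω₂) = +0.220635-0.086578i ; Δ = -0.000230+0.000534i
  [+5]  conj(Y_{7,5})(Ω₁) = -0.000170-0.000112i ; Y_{7,5}(Ω₂) = -0.186885+0.094327i ; Δ = +0.000042+0.000005i
  [+6]  conj(Y_{7,6})(Ω₁) = +0.000004-0.000011i ; Y_{7,6}(Ω₂) = -0.377073+0.236885i ; Δ = +0.000001+0.000005i
  [+7]  conj(Y_{7,7})(Ω₁) = +0.000000+0.000000i ; Y_{7,7}(Ω₂) = -0.232956+0.178716i ; Δ = -0.000000+0.000000i
Σ over m = +0.007624+0.000000i; ×(4π/15) → +0.006387+0.000000i. Real part: 0.006387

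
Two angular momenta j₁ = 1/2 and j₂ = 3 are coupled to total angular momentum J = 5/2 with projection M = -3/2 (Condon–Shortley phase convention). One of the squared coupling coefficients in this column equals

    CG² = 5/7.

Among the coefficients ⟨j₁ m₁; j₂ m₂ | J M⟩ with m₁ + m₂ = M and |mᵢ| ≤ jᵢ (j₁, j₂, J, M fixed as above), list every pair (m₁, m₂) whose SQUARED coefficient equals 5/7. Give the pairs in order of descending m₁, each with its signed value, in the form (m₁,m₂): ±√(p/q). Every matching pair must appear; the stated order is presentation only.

Admissible pairs with m₁+m₂ = M = -3/2: (-1/2,-1), (1/2,-2)
  (m₁,m₂)=(1/2,-2): CG² = 5/7, CG = +√(5/7)   ← matches the target
  (m₁,m₂)=(-1/2,-1): CG² = 2/7, CG = −√(2/7)
Pairs with CG² = 5/7: (1/2,-2): +√(5/7)

(1/2,-2): +√(5/7)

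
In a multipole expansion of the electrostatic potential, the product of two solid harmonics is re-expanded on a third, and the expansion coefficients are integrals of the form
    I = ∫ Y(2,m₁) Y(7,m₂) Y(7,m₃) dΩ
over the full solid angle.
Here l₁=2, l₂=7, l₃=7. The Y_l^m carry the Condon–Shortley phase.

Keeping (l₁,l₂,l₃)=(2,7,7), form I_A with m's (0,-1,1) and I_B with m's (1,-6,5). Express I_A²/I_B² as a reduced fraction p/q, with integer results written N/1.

2809/4719

l's match ⇒ only the (l;m) 3-j factors differ between A and B.
A: triangle coeff Δ(2,7,7) = 1/185640; Σ_t [0,2]: t=0:+1/2073600 t=1:−1/604800 t=2:+1/3870720 = -53/58060800; (3j)²=2809/185640 [(2 7 7; 0 -1 1)], sign=-1
B: triangle coeff Δ(2,7,7) = 1/185640; Σ_t [0,1]: t=0:+1/79833600 t=1:−1/958003200 = 1/87091200; (3j)²=121/4760 [(2 7 7; 1 -6 5)], sign=+1
I_A²/I_B² = (2809/185640)/(121/4760) = 2809/4719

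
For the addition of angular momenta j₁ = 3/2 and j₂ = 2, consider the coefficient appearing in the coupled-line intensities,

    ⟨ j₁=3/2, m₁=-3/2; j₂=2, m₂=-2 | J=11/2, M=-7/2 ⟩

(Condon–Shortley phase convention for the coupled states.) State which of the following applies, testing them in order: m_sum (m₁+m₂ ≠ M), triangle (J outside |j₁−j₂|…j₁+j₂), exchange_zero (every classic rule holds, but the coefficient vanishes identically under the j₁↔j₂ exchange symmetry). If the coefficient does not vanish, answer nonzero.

triangle

m-sum: m₁+m₂ = -3/2+(-2) = -7/2, M = -7/2  ✓
triangle: need |j₁−j₂| ≤ J ≤ j₁+j₂, i.e. J ∈ [1/2, 7/2]; J = 11/2 is outside ✗ ⇒ coefficient is 0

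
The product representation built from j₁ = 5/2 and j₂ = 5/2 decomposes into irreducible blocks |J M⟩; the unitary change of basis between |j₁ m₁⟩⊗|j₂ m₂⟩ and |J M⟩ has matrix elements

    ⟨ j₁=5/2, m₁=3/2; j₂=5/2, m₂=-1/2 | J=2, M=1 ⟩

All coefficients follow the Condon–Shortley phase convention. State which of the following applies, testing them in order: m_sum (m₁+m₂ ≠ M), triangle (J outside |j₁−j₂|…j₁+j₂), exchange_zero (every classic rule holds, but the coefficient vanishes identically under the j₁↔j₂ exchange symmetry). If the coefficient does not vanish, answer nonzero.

nonzero

m-sum: m₁+m₂ = 3/2+(-1/2) = 1, M = 1  ✓
triangle: |j₁−j₂| = 0 ≤ J = 2 ≤ j₁+j₂ = 5  ✓
exchange: j₁≠j₂ or m₁≠m₂ — the exchange symmetry imposes no constraint here
value check: CG = −√(1/7) = -0.377964 ≠ 0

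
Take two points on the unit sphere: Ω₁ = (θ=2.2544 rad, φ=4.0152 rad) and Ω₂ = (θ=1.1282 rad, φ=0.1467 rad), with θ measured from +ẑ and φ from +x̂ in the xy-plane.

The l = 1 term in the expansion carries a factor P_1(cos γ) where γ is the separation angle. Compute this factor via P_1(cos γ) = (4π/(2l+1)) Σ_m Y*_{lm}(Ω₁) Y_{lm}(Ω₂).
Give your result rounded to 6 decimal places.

Addition theorem: P_1(cos γ) = (4π/3) Σ_m Y*_{lm}(Ω₁) Y_{lm}(Ω₂), m = −1…1:
  m=-1: Y*=-0.17198 - 0.20536j  Y=0.30885 - 0.04564j  product -0.06249 - 0.05558j
  m=+0: Y*=-0.30860 + 0.00000j  Y=0.20926 + 0.00000j  product -0.06458 + 0.00000j
  m=+1: Y*=0.17198 - 0.20536j  Y=-0.30885 - 0.04564j  product -0.06249 + 0.05558j
Total Σ_m = -0.18956 + 0.00000j. Multiply by 4.188790: -0.79401 + 0.00000j. P_1(cos γ) = -0.794011

-0.794011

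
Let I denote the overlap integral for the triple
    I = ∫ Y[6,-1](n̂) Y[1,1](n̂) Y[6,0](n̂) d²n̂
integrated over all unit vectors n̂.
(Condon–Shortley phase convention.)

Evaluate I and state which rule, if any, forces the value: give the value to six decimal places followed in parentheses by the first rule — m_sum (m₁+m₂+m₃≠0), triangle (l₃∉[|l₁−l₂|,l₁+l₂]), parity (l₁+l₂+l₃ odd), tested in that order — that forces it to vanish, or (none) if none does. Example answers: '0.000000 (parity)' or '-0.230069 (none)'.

L=13 odd ⇒ parity kills the (l;000) factor ⇒ I = 0

0.000000 (parity)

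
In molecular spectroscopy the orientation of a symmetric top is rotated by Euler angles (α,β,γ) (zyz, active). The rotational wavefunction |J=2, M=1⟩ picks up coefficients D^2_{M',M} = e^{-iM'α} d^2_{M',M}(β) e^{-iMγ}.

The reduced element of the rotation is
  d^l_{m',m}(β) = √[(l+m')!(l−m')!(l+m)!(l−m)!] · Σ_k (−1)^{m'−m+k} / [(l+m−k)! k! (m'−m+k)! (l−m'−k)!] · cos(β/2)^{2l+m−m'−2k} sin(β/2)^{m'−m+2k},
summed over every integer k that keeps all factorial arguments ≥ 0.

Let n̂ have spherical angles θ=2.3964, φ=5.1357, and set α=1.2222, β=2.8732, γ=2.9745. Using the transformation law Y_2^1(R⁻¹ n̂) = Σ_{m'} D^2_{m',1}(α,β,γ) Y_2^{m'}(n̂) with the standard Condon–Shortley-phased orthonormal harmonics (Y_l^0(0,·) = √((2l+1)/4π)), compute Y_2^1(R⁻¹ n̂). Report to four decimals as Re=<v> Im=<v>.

Re=0.3283 Im=-0.1595

Need the full column D^2_{m',1} for m'=−2..2 at α=1.2222, β=2.8732, γ=2.9745.
cos(β/2)=0.133794, sin(β/2)=0.991009
d^2_{-2,1}: single k=3 term ⇒ +0.260435;  D = +0.224692-0.131681i
d^2_{-1,1}: k∈[2..3] ⇒ +0.052741 -0.964519 = -0.911778;  D = +0.164584+0.896800i
d^2_{0,1}: k∈[1..2] ⇒ +0.005814 -0.318966 = -0.313153;  D = +0.308791+0.052082i
d^2_{1,1}: k∈[0..1] ⇒ +0.000320 -0.052741 = -0.052421;  D = +0.025850-0.045604i
d^2_{2,1}: single k=0 term ⇒ -0.004747;  D = -0.003082-0.003611i
Y_2^{m'}(θ=2.3964,φ=5.1357) and Σ D·Y over m':
  (+0.2247-0.1317i)·(-0.1177+0.1330i)  (+0.1646+0.8968i)·(-0.1582-0.3510i)  (+0.3088+0.0521i)·(+0.1957+0.0000i)  (+0.0259-0.0456i)·(+0.1582-0.3510i)  (-0.0031-0.0036i)·(-0.1177-0.1330i)
Y_2^1(R⁻¹ n̂) = +0.328253-0.159484i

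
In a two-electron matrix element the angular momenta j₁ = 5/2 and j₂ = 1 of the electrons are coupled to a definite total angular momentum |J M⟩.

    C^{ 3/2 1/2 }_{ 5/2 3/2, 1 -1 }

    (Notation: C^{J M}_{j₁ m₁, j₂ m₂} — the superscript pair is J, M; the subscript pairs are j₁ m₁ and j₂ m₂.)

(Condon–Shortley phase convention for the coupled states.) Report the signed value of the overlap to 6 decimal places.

+0.632456  (= +√(2/5))

j₁+j₂−J=2  J+j₁−j₂=3  J−j₁+j₂=0  j₁+j₂+J+1=6
(j₁±m₁, j₂±m₂, J±M) = (4,1,0,2,2,1)
P² = 32/5
sum k=0..0:
  [0] +1/4 = 1/4
S = 1/4
C² = P²·S² = 2/5 ; C = +0.632456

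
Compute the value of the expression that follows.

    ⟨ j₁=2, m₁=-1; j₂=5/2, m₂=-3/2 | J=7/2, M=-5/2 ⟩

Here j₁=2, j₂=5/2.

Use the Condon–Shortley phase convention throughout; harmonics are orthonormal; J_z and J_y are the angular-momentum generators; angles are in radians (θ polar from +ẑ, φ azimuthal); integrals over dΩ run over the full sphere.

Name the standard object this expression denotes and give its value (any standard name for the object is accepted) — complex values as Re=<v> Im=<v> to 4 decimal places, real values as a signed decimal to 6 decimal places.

Clebsch–Gordan coefficient, +√(1/63) ≈ +0.125988

This is a Clebsch–Gordan (vector-coupling) coefficient.
triangle: 1!·3!·4!/9! = 144/362880
(j±m)!: 1!·3!·1!·4!·1!·6! = 103680
prefactor² = (2J+1)·Δ·N² = 2304/7
  k=0: +1/(0!·1!·3!·1!·0!·3!) = 1/36
  k=1: −1/(1!·0!·2!·0!·1!·4!) = -1/48
Σ = 1/144  ⇒  CG² = 2304/7·(1/144)² = 1/63
CG = +√(1/63) = +0.125988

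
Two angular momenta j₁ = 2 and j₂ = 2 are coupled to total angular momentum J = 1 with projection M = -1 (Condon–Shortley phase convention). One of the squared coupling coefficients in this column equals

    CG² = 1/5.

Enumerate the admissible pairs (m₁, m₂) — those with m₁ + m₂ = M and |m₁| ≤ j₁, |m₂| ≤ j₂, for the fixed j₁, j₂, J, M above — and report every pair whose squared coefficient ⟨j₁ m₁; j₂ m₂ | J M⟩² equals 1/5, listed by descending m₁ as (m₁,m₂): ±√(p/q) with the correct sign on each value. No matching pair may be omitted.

(1,-2): +√(1/5); (-2,1): −√(1/5)

Admissible pairs with m₁+m₂ = M = -1: (-2,1), (-1,0), (0,-1), (1,-2)
  (m₁,m₂)=(1,-2): CG² = 1/5, CG = +√(1/5)   ← matches the target
  (m₁,m₂)=(0,-1): CG² = 3/10, CG = −√(3/10)
  (m₁,m₂)=(-1,0): CG² = 3/10, CG = +√(3/10)
  (m₁,m₂)=(-2,1): CG² = 1/5, CG = −√(1/5)   ← matches the target
Pairs with CG² = 1/5: (1,-2): +√(1/5); (-2,1): −√(1/5)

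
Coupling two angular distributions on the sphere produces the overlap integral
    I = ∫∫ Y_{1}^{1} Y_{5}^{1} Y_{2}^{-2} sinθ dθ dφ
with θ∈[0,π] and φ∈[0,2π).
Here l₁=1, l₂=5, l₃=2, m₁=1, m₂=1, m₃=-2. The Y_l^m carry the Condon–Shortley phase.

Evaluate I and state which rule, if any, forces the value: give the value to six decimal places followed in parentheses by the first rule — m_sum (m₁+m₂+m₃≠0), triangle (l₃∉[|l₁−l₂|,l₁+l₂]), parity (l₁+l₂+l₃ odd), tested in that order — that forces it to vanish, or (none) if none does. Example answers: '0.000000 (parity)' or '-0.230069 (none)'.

|1−5|≤2≤1+5 violated ⇒ I = 0

0.000000 (triangle)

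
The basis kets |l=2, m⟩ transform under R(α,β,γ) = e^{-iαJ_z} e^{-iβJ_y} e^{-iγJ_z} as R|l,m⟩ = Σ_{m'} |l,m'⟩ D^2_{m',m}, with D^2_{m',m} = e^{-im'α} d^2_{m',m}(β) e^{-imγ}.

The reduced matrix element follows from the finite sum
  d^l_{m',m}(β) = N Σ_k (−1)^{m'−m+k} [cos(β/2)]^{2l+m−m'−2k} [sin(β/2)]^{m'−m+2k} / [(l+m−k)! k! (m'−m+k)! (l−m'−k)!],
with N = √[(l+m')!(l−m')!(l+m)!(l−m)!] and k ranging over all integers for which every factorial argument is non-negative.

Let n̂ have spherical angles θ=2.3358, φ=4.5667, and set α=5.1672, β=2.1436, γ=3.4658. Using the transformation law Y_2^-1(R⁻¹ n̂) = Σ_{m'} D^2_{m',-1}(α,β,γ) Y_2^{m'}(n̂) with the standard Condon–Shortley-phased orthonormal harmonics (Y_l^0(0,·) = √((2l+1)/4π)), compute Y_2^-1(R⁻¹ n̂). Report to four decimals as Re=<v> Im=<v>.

Need the full column D^2_{m',-1} for m'=−2..2 at α=5.1672, β=2.1436, γ=3.4658.
cos(β/2)=0.478544, sin(β/2)=0.878063
d^2_{-2,-1}: single k=1 term ⇒ +0.192452;  D = +0.063630+0.181629i
d^2_{-1,-1}: k∈[0..1] ⇒ +0.052443 -0.529685 = -0.477242;  D = +0.335301-0.339607i
d^2_{0,-1}: k∈[0..1] ⇒ -0.235705 +0.793552 = +0.557847;  D = -0.528785-0.177706i
d^2_{1,-1}: k∈[0..1] ⇒ +0.529685 -0.594434 = -0.064749;  D = +0.008432+0.064197i
d^2_{2,-1}: single k=0 term ⇒ -0.647933;  D = -0.540041+0.358012i
Y_2^{m'}(θ=2.3358,φ=4.5667) and Σ D·Y over m':
  (+0.0636+0.1816i)·(-0.1925-0.0577i)  (+0.3353-0.3396i)·(+0.0560-0.3819i)  (-0.5288-0.1777i)·(+0.1384+0.0000i)  (+0.0084+0.0642i)·(-0.0560-0.3819i)  (-0.5400+0.3580i)·(-0.1925+0.0577i)
Y_2^-1(R⁻¹ n̂) = -0.078498-0.317242i

Re=-0.0785 Im=-0.3172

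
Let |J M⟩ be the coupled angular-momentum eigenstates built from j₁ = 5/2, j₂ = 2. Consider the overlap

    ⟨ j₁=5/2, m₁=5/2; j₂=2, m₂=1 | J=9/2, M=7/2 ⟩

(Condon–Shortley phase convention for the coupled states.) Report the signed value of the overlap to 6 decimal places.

triangle: 0!·5!·4!/10! = 2880/3628800
(j±m)!: 5!·0!·3!·1!·8!·1! = 29030400
prefactor² = (2J+1)·Δ·N² = 230400
  k=0: +1/(0!·0!·0!·3!·5!·1!) = 1/720
Σ = 1/720  ⇒  CG² = 230400·(1/720)² = 4/9
CG = +√(4/9) = +0.666667

+√(4/9) ≈ +0.666667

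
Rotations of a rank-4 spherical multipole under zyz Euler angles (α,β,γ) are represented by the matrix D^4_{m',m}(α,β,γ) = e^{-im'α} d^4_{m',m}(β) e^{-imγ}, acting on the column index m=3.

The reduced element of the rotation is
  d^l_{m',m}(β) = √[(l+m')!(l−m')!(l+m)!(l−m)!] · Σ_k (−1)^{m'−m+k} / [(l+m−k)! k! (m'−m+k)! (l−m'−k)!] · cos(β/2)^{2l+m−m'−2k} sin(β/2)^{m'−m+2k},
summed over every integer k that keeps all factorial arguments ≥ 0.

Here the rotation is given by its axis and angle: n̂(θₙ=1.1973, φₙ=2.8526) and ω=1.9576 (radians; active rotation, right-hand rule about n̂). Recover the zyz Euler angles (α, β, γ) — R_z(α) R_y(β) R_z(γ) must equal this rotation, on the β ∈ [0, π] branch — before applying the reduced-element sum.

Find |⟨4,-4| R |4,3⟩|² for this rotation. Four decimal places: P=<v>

P=0.0871

Axis–angle → zyz. n̂ = (sinθₙcosφₙ, sinθₙsinφₙ, cosθₙ) = (-0.892448, +0.265339, +0.364873), ω = 1.9576.
R = I cosω + sinω [n̂]ₓ + (1−cosω) n̂n̂ᵀ gives
  R = [+0.719683, -0.664046, -0.202732; +0.011786, -0.280267, +0.959850; -0.694203, -0.693177, -0.193876]
β = atan2(√(R₁₃²+R₂₃²), R₃₃) = 1.765908; α = atan2(R₂₃, R₁₃) mod 2π = 1.778949; γ = atan2(R₃₂, −R₃₁) mod 2π = 5.498527
Split into d^4_{-4,3}(β=1.7659) × two z-phases.
c=cos(1.765908/2)=0.634871, s=sin(1.765908/2)=0.772618; N=√[1·40320·5040·1]=14255.272709
k: max(0,(3)−(-4))=7 … min(4+(3),4−(-4))=7
  k=7: (−1)^0·14255.2727/(5040)·0.6349^1·0.7726^7 = +0.295110
d^4_{-4,3}(1.7659) = +0.295110
|D^4_{-4,3}|² = |d^4_{-4,3}(β)|² = (+0.295110)² = 0.087090 (the z-rotation phases have unit modulus)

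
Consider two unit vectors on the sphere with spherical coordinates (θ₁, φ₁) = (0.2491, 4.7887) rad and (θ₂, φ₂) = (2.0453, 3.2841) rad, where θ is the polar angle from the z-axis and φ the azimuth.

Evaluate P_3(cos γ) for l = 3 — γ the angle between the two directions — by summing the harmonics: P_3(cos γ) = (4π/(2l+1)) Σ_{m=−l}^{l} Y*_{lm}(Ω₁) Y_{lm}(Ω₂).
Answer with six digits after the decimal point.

Summing Y*_{l m}(θ₁,φ₁)·Y_{l m}(θ₂,φ₂) over m ∈ [−3, 3]; prefactor 4π/(2·3+1) = 1.795196:
  m=-3: (-0.00142 + 0.00609j) × (-0.26722 + 0.12175j) = -0.00036 - 0.00180j  (running Σ = -0.00036 - 0.00180j)
  m=-2: (-0.05950 - 0.00915j) × (-0.35456 + 0.10388j) = 0.02205 - 0.00294j  (running Σ = 0.02168 - 0.00474j)
  m=-1: (0.02245 - 0.29363j) × (-0.01246 + 0.00179j) = 0.00025 + 0.00370j  (running Σ = 0.02193 - 0.00104j)
  m=0: (0.61341 + 0.00000j) × (0.33354 + 0.00000j) = 0.20460 + 0.00000j  (running Σ = 0.22653 - 0.00104j)
  m=1: (-0.02245 - 0.29363j) × (0.01246 + 0.00179j) = 0.00025 - 0.00370j  (running Σ = 0.22677 - 0.00474j)
  m=2: (-0.05950 + 0.00915j) × (-0.35456 - 0.10388j) = 0.02205 + 0.00294j  (running Σ = 0.24882 - 0.00180j)
  m=3: (0.00142 + 0.00609j) × (0.26722 + 0.12175j) = -0.00036 + 0.00180j  (running Σ = 0.24846 + 0.00000j)
Total Σ_m = 0.24846 + 0.00000j. Multiply by 1.795196: 0.44603 + 0.00000j. P_3(cos γ) = 0.446029

0.446029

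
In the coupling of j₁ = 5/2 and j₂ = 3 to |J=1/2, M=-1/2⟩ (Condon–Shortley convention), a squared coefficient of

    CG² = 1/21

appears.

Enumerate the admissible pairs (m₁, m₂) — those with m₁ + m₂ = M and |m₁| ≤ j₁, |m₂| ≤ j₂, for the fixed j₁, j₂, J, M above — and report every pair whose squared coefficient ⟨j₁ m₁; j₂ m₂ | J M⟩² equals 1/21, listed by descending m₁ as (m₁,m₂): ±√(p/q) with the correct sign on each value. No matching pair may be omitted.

Admissible pairs with m₁+m₂ = M = -1/2: (-5/2,2), (-3/2,1), (-1/2,0), (1/2,-1), (3/2,-2), (5/2,-3)
  (m₁,m₂)=(5/2,-3): CG² = 2/7, CG = +√(2/7)
  (m₁,m₂)=(3/2,-2): CG² = 5/21, CG = −√(5/21)
  (m₁,m₂)=(1/2,-1): CG² = 4/21, CG = +√(4/21)
  (m₁,m₂)=(-1/2,0): CG² = 1/7, CG = −√(1/7)
  (m₁,m₂)=(-3/2,1): CG² = 2/21, CG = +√(2/21)
  (m₁,m₂)=(-5/2,2): CG² = 1/21, CG = −√(1/21)   ← matches the target
Pairs with CG² = 1/21: (-5/2,2): −√(1/21)

(-5/2,2): −√(1/21)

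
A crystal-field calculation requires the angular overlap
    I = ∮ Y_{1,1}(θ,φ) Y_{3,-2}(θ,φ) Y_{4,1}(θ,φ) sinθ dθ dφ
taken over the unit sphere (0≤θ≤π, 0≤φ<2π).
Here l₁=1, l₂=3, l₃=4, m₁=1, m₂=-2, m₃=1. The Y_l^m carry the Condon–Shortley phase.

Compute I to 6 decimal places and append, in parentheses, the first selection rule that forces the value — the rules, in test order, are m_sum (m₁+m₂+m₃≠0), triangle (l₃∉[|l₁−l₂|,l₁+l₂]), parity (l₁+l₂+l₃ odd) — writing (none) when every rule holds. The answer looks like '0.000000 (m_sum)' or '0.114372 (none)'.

m-sum 0 ✓  L=8 even ✓  2≤4≤4 ✓
Π(2lᵢ+1) = 3×7×9 = 189
triangle coeff Δ(1,3,4) = 1/252
Σ_t [0,0]: t=0:+1/36 = 1/36
(3j)²=4/63 [(1 3 4; 0 0 0)], sign=+1
Σ_t [0,0]: t=0:+1/240 = 1/240
(3j)²=1/84 [(1 3 4; 1 -2 1)], sign=-1
⇒ 4πI² = 1/7
I = (-1)√(1/7/(4π)) = -0.10662181
No selection rule forces the value: the integral is nonzero (none).

-0.106622 (none)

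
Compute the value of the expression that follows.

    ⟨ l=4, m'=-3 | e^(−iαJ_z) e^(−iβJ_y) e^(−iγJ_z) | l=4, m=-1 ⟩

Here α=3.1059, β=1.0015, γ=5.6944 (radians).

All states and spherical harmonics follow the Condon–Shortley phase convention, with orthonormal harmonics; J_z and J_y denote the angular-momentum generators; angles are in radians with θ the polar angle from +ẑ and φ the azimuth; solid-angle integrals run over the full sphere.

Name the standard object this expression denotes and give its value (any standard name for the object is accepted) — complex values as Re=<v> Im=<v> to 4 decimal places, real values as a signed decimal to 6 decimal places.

Wigner D-matrix element, Re=-0.3204 Im=0.2676

This is a Wigner D-matrix element — the rotation-matrix element ⟨l m'| R(α,β,γ) |l m⟩ in the angular-momentum basis.
Split into d^4_{-3,-1}(β=1.0015) × two z-phases.
With c≡cos(β/2)=0.877223 and s≡sin(β/2)=0.480084, N=[1·5040·6·120]^{1/2}=1904.940944
k: max(0,(-1)−(-3))=2 … min(4+(-1),4−(-3))=3
  k=2: (−1)^0·1904.9409/(240)·0.8772^6·0.4801^2 = +0.833611
  k=3: (−1)^1·1904.9409/(144)·0.8772^4·0.4801^4 = -0.416127
d^4_{-3,-1}(1.0015) = +0.833611 -0.416127 = +0.417484
D = (-0.994273+0.106873i)·(+0.417484)·(+0.831616-0.555351i) = -0.320419+0.267627i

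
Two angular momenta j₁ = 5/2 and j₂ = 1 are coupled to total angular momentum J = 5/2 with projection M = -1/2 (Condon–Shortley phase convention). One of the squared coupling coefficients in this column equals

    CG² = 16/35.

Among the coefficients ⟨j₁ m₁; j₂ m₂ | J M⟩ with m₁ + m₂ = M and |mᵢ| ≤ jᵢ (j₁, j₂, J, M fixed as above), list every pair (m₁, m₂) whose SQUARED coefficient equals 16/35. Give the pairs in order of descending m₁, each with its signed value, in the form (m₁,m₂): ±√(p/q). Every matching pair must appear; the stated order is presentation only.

(-3/2,1): −√(16/35)

Admissible pairs with m₁+m₂ = M = -1/2: (-3/2,1), (-1/2,0), (1/2,-1)
  (m₁,m₂)=(1/2,-1): CG² = 18/35, CG = +√(18/35)
  (m₁,m₂)=(-1/2,0): CG² = 1/35, CG = −√(1/35)
  (m₁,m₂)=(-3/2,1): CG² = 16/35, CG = −√(16/35)   ← matches the target
Pairs with CG² = 16/35: (-3/2,1): −√(16/35)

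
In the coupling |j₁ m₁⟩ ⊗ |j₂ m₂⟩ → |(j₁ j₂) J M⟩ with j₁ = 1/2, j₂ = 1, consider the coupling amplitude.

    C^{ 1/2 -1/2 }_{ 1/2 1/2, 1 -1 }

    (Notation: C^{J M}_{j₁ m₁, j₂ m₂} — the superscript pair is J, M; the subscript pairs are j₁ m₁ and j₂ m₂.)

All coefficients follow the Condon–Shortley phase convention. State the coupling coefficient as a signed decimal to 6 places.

+√(2/3) ≈ +0.816497

j₁+j₂−J=1  J+j₁−j₂=0  J−j₁+j₂=1  j₁+j₂+J+1=3
(j₁±m₁, j₂±m₂, J±M) = (1,0,0,2,0,1)
P² = 2/3
sum k=0..0:
  [0] +1/1 = 1
S = 1
C² = P²·S² = 2/3 ; C = +0.816497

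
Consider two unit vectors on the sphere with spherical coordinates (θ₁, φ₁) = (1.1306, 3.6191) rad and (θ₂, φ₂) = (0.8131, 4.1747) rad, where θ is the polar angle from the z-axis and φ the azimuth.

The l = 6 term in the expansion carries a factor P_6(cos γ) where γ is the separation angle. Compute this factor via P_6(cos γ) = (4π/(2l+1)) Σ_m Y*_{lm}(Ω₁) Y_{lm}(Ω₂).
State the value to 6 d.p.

Term-by-term m-sum for l=6 (normalisation 4π/13 = 0.966644):
  m=-6: Y*=(-0.254762, 0.072307)  Y=(0.070729, 0.005994)  product (-0.018453, 0.003587)
  m=-5: Y*=(0.314969, -0.295819)  Y=(-0.101846, -0.209154)  product (-0.093950, -0.035749)
  m=-4: Y*=(-0.079311, 0.224758)  Y=(-0.228405, 0.348651)  product (-0.060247, -0.078988)
  m=-3: Y*=(0.028402, 0.204094)  Y=(0.376404, 0.015920)  product (0.007441, 0.077274)
  m=-2: Y*=(-0.181731, -0.256842)  Y=(0.011440, 0.021171)  product (0.003359, -0.006786)
  m=-1: Y*=(-0.090375, -0.046764)  Y=(0.190421, -0.319342)  product (-0.032143, 0.019956)
  m=+0: Y*=(0.321842, -0.000000)  Y=(-0.085070, 0.000000)  product (-0.027379, 0.000000)
  m=+1: Y*=(0.090375, -0.046764)  Y=(-0.190421, -0.319342)  product (-0.032143, -0.019956)
  m=+2: Y*=(-0.181731, 0.256842)  Y=(0.011440, -0.021171)  product (0.003359, 0.006786)
  m=+3: Y*=(-0.028402, 0.204094)  Y=(-0.376404, 0.015920)  product (0.007441, -0.077274)
  m=+4: Y*=(-0.079311, -0.224758)  Y=(-0.228405, -0.348651)  product (-0.060247, 0.078988)
  m=+5: Y*=(-0.314969, -0.295819)  Y=(0.101846, -0.209154)  product (-0.093950, 0.035749)
  m=+6: Y*=(-0.254762, -0.072307)  Y=(0.070729, -0.005994)  product (-0.018453, -0.003587)
Accumulated sum (-0.415364, 0.000000); after 4π/(2l+1) scaling, (-0.401510, 0.000000) ⇒ P_6 = -0.401510

-0.401510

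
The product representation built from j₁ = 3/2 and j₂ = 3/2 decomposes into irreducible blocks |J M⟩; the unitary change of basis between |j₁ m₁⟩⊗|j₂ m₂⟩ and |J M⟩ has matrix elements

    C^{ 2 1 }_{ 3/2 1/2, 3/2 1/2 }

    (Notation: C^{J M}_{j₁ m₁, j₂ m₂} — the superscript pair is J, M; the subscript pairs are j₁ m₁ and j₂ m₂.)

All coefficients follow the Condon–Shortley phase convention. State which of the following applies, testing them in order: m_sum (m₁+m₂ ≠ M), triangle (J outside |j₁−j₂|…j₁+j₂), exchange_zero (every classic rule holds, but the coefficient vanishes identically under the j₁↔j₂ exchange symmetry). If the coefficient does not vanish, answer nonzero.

m-sum: m₁+m₂ = 1/2+1/2 = 1, M = 1  ✓
triangle: |j₁−j₂| = 0 ≤ J = 2 ≤ j₁+j₂ = 3  ✓
exchange: j₁=j₂ and m₁=m₂, and (−1)^(j₁+j₂−J) = (−1)^1 = −1 forces ⟨j₁m₁;j₂m₂|JM⟩ = −⟨j₂m₂;j₁m₁|JM⟩ = −⟨j₁m₁;j₂m₂|JM⟩ ⇒ the coefficient vanishes identically
Racah sum check: Σ_k collapses to 0 ⇒ CG = 0

exchange_zero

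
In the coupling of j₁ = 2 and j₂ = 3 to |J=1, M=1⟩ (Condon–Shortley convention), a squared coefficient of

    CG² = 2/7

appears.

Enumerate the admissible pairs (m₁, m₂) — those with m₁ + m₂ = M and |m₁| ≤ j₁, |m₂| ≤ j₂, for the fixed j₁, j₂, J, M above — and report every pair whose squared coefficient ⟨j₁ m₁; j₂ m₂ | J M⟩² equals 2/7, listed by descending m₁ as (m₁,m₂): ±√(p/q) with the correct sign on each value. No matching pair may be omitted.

Admissible pairs with m₁+m₂ = M = 1: (-2,3), (-1,2), (0,1), (1,0), (2,-1)
  (m₁,m₂)=(2,-1): CG² = 1/35, CG = +√(1/35)
  (m₁,m₂)=(1,0): CG² = 3/35, CG = −√(3/35)
  (m₁,m₂)=(0,1): CG² = 6/35, CG = +√(6/35)
  (m₁,m₂)=(-1,2): CG² = 2/7, CG = −√(2/7)   ← matches the target
  (m₁,m₂)=(-2,3): CG² = 3/7, CG = +√(3/7)
Pairs with CG² = 2/7: (-1,2): −√(2/7)

(-1,2): −√(2/7)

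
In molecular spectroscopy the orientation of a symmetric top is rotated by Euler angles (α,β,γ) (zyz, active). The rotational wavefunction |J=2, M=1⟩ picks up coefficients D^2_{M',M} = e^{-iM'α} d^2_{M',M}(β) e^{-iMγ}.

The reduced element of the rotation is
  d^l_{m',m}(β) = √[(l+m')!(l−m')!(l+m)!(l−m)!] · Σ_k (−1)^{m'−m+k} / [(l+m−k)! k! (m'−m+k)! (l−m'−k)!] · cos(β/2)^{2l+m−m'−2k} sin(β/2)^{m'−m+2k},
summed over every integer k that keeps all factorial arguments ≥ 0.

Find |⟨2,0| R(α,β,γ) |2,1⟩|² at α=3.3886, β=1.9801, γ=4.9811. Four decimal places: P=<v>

P=0.1999

First d^2_{0,1}(β=1.9801), then the phase factors e^{-i(0)α} and e^{-i(1)γ}:
c=cos(1.980100/2)=0.548648, s=sin(1.980100/2)=0.836053; N=√[2·2·6·1]=4.898979
Admissible k: 1..2 (factorial args all ≥0)
  k=1: (−1)^0·4.8990/(2)·0.5486^3·0.8361^1 = +0.338214
  k=2: (−1)^1·4.8990/(2)·0.5486^1·0.8361^3 = -0.785365
d^2_{0,1}(1.9801) = +0.338214 -0.785365 = -0.447151
|D^2_{0,1}|² = |d^2_{0,1}(β)|² = (-0.447151)² = 0.199944 (the z-rotation phases have unit modulus)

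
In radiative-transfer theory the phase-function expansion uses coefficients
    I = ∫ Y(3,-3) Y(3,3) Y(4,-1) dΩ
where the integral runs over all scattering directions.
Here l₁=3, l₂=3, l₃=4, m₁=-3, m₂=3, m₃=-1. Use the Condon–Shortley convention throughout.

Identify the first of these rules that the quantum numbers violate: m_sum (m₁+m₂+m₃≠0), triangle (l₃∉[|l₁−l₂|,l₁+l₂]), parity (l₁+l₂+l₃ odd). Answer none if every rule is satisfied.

m_sum

Σmᵢ = -1  ✗
l₃∈[|l₁−l₂|,l₁+l₂]=[0,6], have l₃=4
Σlᵢ = 10 ⇒ even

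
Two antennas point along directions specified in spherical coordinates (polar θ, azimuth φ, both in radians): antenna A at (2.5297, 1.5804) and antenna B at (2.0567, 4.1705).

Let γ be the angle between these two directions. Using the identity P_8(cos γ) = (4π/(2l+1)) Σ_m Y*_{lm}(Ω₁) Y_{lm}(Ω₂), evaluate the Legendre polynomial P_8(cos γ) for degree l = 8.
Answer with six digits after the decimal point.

0.248827

Addition theorem: P_8(cos γ) = (4π/17) Σ_m Y*_{lm}(Ω₁) Y_{lm}(Ω₂), m = −8…8:
  term(m=-8) = -0.00035 - 0.00112j   from Y*(Ω₁)=0.00609 + 0.00047j, Y(Ω₂)=-0.07097 - 0.17911j
  term(m=-7) = 0.01067 + 0.00933j   from Y*(Ω₁)=-0.00234 + 0.03475j, Y(Ω₂)=0.24684 - 0.32360j
  term(m=-6) = -0.04932 - 0.00833j   from Y*(Ω₁)=-0.12218 - 0.00705j, Y(Ω₂)=0.40627 + 0.04476j
  term(m=-5) = 0.01516 - 0.00613j   from Y*(Ω₁)=0.01409 - 0.29315j, Y(Ω₂)=0.02334 + 0.05060j
  term(m=-4) = 0.09105 - 0.12353j   from Y*(Ω₁)=0.46965 + 0.01805j, Y(Ω₂)=0.18349 - 0.27008j
  term(m=-3) = -0.00804 + 0.09591j   from Y*(Ω₁)=-0.01206 + 0.41833j, Y(Ω₂)=0.22963 + 0.01261j
  term(m=-2) = -0.00077 - 0.00152j   from Y*(Ω₁)=0.00767 + 0.00015j, Y(Ω₂)=-0.10371 - 0.19585j
  term(m=-1) = 0.09790 + 0.06023j   from Y*(Ω₁)=-0.00395 + 0.41157j, Y(Ω₂)=0.14403 - 0.23926j
  term(m=+0) = 0.02401 + 0.00000j   from Y*(Ω₁)=-0.13068 + 0.00000j, Y(Ω₂)=-0.18375 + 0.00000j
  term(m=+1) = 0.09790 - 0.06023j   from Y*(Ω₁)=0.00395 + 0.41157j, Y(Ω₂)=-0.14403 - 0.23926j
  term(m=+2) = -0.00077 + 0.00152j   from Y*(Ω₁)=0.00767 - 0.00015j, Y(Ω₂)=-0.10371 + 0.19585j
  term(m=+3) = -0.00804 - 0.09591j   from Y*(Ω₁)=0.01206 + 0.41833j, Y(Ω₂)=-0.22963 + 0.01261j
  term(m=+4) = 0.09105 + 0.12353j   from Y*(Ω₁)=0.46965 - 0.01805j, Y(Ω₂)=0.18349 + 0.27008j
  term(m=+5) = 0.01516 + 0.00613j   from Y*(Ω₁)=-0.01409 - 0.29315j, Y(Ω₂)=-0.02334 + 0.05060j
  term(m=+6) = -0.04932 + 0.00833j   from Y*(Ω₁)=-0.12218 + 0.00705j, Y(Ω₂)=0.40627 - 0.04476j
  term(m=+7) = 0.01067 - 0.00933j   from Y*(Ω₁)=0.00234 + 0.03475j, Y(Ω₂)=-0.24684 - 0.32360j
  term(m=+8) = -0.00035 + 0.00112j   from Y*(Ω₁)=0.00609 - 0.00047j, Y(Ω₂)=-0.07097 + 0.17911j
Accumulated sum 0.33662 - 0.00000j; after 4π/(2l+1) scaling, 0.24883 - 0.00000j ⇒ P_8 = 0.248827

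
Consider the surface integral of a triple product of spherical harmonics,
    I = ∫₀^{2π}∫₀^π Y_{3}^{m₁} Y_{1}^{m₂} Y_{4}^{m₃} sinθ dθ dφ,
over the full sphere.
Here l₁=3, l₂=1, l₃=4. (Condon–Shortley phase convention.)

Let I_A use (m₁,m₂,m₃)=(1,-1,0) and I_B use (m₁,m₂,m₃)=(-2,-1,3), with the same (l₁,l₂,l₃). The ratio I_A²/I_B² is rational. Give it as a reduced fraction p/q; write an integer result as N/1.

2/7

Same 3,1,4: normalisation and zero-m 3j drop out of the ratio.
A: Δ: 0! 6! 2! / 9! → 1/252; sum: t=0:+1/96 = 1/96; 3j²(3 1 4; 1 -1 0) = Δ·Π!·Σ² = 1/42  (sign +1)
B: Δ: 0! 6! 2! / 9! → 1/252; sum: t=0:+1/240 = 1/240; 3j²(3 1 4; -2 -1 3) = Δ·Π!·Σ² = 1/12  (sign -1)
I_A²/I_B² = (1/42)/(1/12) = 2/7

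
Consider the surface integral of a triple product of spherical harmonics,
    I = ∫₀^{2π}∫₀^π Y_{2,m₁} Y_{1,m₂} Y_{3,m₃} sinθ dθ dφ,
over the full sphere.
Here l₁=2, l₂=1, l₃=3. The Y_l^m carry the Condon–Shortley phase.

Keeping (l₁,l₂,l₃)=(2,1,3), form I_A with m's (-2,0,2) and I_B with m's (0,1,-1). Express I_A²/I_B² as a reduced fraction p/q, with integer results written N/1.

5/6

Same 2,1,3: normalisation and zero-m 3j drop out of the ratio.
A: Δ: 0! 4! 2! / 7! → 1/105; sum: t=0:+1/24 = 1/24; 3j²(2 1 3; -2 0 2) = Δ·Π!·Σ² = 1/21  (sign -1)
B: Δ: 0! 4! 2! / 7! → 1/105; sum: t=0:+1/8 = 1/8; 3j²(2 1 3; 0 1 -1) = Δ·Π!·Σ² = 2/35  (sign +1)
I_A²/I_B² = (1/21)/(2/35) = 5/6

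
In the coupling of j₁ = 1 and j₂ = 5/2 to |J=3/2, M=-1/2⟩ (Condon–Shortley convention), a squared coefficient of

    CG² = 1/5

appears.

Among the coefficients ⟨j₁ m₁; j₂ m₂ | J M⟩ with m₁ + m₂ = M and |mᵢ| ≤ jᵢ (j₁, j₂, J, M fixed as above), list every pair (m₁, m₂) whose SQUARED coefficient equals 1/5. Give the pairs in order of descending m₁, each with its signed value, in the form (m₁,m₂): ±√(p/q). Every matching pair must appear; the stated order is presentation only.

(-1,1/2): +√(1/5)

Admissible pairs with m₁+m₂ = M = -1/2: (-1,1/2), (0,-1/2), (1,-3/2)
  (m₁,m₂)=(1,-3/2): CG² = 2/5, CG = +√(2/5)
  (m₁,m₂)=(0,-1/2): CG² = 2/5, CG = −√(2/5)
  (m₁,m₂)=(-1,1/2): CG² = 1/5, CG = +√(1/5)   ← matches the target
Pairs with CG² = 1/5: (-1,1/2): +√(1/5)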